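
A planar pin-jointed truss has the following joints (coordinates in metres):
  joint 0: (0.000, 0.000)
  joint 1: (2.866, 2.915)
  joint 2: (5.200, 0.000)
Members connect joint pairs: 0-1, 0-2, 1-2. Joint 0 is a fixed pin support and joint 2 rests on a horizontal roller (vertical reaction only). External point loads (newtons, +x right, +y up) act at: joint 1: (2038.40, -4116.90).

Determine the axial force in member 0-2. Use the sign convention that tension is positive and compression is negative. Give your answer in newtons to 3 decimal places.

2731.721

N=3 nodes, M=3 members, R=3 reactions → 2N=6, M+R=6
member 0 (0-1): L=4.0879, (cx,cy)=(0.7011,0.7131)
member 1 (0-2): L=5.2000, (cx,cy)=(1.0000,0.0000)
member 2 (1-2): L=3.7343, (cx,cy)=(0.6250,-0.7806)
solve A·x = −loads:
  F[0-1] = -988.9214 N (compression)
  F[0-2] = +2731.7210 N (tension)
  F[1-2] = -4370.6028 N (compression)
  Rx@0 = -2038.4000 N
  Ry@0 = +705.1747 N
  Ry@2 = +3411.7253 N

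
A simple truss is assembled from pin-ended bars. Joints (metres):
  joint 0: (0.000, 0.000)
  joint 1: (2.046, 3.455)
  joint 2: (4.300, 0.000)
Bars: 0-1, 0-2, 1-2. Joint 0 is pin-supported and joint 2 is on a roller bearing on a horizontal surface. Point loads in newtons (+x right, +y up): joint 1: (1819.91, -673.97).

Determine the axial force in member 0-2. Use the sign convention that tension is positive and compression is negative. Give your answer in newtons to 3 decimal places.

1163.182

N=3 nodes, M=3 members, R=3 reactions → 2N=6, M+R=6
member 0 (0-1): L=4.0154, (cx,cy)=(0.5095,0.8604)
member 1 (0-2): L=4.3000, (cx,cy)=(1.0000,0.0000)
member 2 (1-2): L=4.1252, (cx,cy)=(0.5464,-0.8375)
solve A·x = −loads:
  F[0-1] = +1288.8570 N (tension)
  F[0-2] = +1163.1820 N (tension)
  F[1-2] = -2128.8358 N (compression)
  Rx@0 = -1819.9100 N
  Ry@0 = -1108.9909 N
  Ry@2 = +1782.9609 N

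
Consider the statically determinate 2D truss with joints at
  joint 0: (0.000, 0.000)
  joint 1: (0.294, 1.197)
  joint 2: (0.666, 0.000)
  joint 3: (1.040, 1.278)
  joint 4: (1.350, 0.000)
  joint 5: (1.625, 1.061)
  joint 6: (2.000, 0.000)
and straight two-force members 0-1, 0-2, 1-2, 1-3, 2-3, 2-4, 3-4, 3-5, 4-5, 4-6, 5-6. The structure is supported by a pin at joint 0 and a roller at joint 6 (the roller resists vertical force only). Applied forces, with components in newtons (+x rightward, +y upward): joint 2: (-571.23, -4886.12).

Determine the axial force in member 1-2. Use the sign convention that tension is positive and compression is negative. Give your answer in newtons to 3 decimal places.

3213.353

N=7 nodes, M=11 members, R=3 reactions → 2N=14, M+R=14
member 0 (0-1): L=1.2326, (cx,cy)=(0.2385,0.9711)
member 1 (0-2): L=0.6660, (cx,cy)=(1.0000,0.0000)
member 2 (1-2): L=1.2535, (cx,cy)=(0.2968,-0.9549)
member 3 (1-3): L=0.7504, (cx,cy)=(0.9942,0.1079)
member 4 (2-3): L=1.3316, (cx,cy)=(0.2809,0.9597)
member 5 (2-4): L=0.6840, (cx,cy)=(1.0000,0.0000)
member 6 (3-4): L=1.3151, (cx,cy)=(0.2357,-0.9718)
member 7 (3-5): L=0.6240, (cx,cy)=(0.9376,-0.3478)
member 8 (4-5): L=1.0961, (cx,cy)=(0.2509,0.9680)
member 9 (4-6): L=0.6500, (cx,cy)=(1.0000,0.0000)
member 10 (5-6): L=1.1253, (cx,cy)=(0.3332,-0.9428)
solve A·x = −loads:
  F[0-1] = -3355.9055 N (compression)
  F[0-2] = +229.2365 N (tension)
  F[1-2] = +3213.3526 N (tension)
  F[1-3] = -1764.4208 N (compression)
  F[2-3] = +1893.7670 N (tension)
  F[2-4] = +1222.2182 N (tension)
  F[3-4] = -1327.1589 N (compression)
  F[3-5] = -969.9134 N (compression)
  F[4-5] = +1332.3758 N (tension)
  F[4-6] = +575.0747 N (tension)
  F[5-6] = -1725.7154 N (compression)
  Rx@0 = +571.2300 N
  Ry@0 = +3259.0420 N
  Ry@6 = +1627.0780 N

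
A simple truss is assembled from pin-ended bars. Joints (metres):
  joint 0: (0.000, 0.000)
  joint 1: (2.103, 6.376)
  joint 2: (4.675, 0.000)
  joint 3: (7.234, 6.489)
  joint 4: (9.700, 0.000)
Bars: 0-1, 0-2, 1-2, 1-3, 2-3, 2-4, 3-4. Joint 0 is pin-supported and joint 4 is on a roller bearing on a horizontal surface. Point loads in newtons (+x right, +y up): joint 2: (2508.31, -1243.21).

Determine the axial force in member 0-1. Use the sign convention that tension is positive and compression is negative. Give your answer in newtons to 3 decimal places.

N=5 nodes, M=7 members, R=3 reactions → 2N=10, M+R=10
member 0 (0-1): L=6.7139, (cx,cy)=(0.3132,0.9497)
member 1 (0-2): L=4.6750, (cx,cy)=(1.0000,0.0000)
member 2 (1-2): L=6.8752, (cx,cy)=(0.3741,-0.9274)
member 3 (1-3): L=5.1322, (cx,cy)=(0.9998,0.0220)
member 4 (2-3): L=6.9754, (cx,cy)=(0.3669,0.9303)
member 5 (2-4): L=5.0250, (cx,cy)=(1.0000,0.0000)
member 6 (3-4): L=6.9418, (cx,cy)=(0.3552,-0.9348)
solve A·x = −loads:
  F[0-1] = -678.1615 N (compression)
  F[0-2] = +2720.7321 N (tension)
  F[1-2] = +683.3440 N (tension)
  F[1-3] = -468.1729 N (compression)
  F[2-3] = +655.1654 N (tension)
  F[2-4] = +227.7035 N (tension)
  F[3-4] = -640.9842 N (compression)
  Rx@0 = -2508.3100 N
  Ry@0 = +644.0340 N
  Ry@4 = +599.1760 N

-678.162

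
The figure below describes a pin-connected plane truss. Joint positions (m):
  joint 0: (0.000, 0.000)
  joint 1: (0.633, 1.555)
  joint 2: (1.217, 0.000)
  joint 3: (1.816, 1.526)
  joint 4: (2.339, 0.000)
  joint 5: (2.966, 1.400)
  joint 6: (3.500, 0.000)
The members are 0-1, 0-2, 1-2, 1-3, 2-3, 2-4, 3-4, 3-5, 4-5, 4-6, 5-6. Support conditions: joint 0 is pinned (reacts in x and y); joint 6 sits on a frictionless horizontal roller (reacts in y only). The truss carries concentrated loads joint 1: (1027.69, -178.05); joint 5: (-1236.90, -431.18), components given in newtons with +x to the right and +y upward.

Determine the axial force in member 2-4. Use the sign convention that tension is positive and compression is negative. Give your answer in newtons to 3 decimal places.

-30.430

N=7 nodes, M=11 members, R=3 reactions → 2N=14, M+R=14
member 0 (0-1): L=1.6789, (cx,cy)=(0.3770,0.9262)
member 1 (0-2): L=1.2170, (cx,cy)=(1.0000,0.0000)
member 2 (1-2): L=1.6610, (cx,cy)=(0.3516,-0.9362)
member 3 (1-3): L=1.1834, (cx,cy)=(0.9997,-0.0245)
member 4 (2-3): L=1.6394, (cx,cy)=(0.3654,0.9309)
member 5 (2-4): L=1.1220, (cx,cy)=(1.0000,0.0000)
member 6 (3-4): L=1.6131, (cx,cy)=(0.3242,-0.9460)
member 7 (3-5): L=1.1569, (cx,cy)=(0.9941,-0.1089)
member 8 (4-5): L=1.5340, (cx,cy)=(0.4087,0.9127)
member 9 (4-6): L=1.1610, (cx,cy)=(1.0000,0.0000)
member 10 (5-6): L=1.4984, (cx,cy)=(0.3564,-0.9343)
solve A·x = −loads:
  F[0-1] = -269.7107 N (compression)
  F[0-2] = -107.5204 N (compression)
  F[1-2] = +107.2105 N (tension)
  F[1-3] = -1167.4238 N (compression)
  F[2-3] = -107.8210 N (compression)
  F[2-4] = -30.4303 N (compression)
  F[3-4] = +223.9999 N (tension)
  F[3-5] = -1286.7480 N (compression)
  F[4-5] = -232.1809 N (compression)
  F[4-6] = +137.0945 N (tension)
  F[5-6] = -384.6822 N (compression)
  Rx@0 = +209.2100 N
  Ry@0 = +249.8061 N
  Ry@6 = +359.4239 N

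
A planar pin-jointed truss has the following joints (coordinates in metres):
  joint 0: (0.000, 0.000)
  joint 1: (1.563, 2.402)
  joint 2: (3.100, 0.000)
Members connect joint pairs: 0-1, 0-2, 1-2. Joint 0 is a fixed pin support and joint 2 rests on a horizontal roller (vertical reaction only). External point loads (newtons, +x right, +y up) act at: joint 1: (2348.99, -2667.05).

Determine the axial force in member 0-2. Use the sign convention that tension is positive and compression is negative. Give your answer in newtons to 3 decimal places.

2025.102

N=3 nodes, M=3 members, R=3 reactions → 2N=6, M+R=6
member 0 (0-1): L=2.8658, (cx,cy)=(0.5454,0.8382)
member 1 (0-2): L=3.1000, (cx,cy)=(1.0000,0.0000)
member 2 (1-2): L=2.8517, (cx,cy)=(0.5390,-0.8423)
solve A·x = −loads:
  F[0-1] = +593.8489 N (tension)
  F[0-2] = +2025.1017 N (tension)
  F[1-2] = -3757.2572 N (compression)
  Rx@0 = -2348.9900 N
  Ry@0 = -497.7478 N
  Ry@2 = +3164.7978 N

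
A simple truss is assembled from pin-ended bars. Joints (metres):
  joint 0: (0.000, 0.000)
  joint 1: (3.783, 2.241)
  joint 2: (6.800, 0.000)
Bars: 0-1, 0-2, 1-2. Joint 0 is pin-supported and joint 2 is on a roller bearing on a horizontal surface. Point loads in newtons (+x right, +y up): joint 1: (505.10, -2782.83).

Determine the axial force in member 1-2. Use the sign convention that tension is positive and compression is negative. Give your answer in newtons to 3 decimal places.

-2875.471

N=3 nodes, M=3 members, R=3 reactions → 2N=6, M+R=6
member 0 (0-1): L=4.3970, (cx,cy)=(0.8604,0.5097)
member 1 (0-2): L=6.8000, (cx,cy)=(1.0000,0.0000)
member 2 (1-2): L=3.7582, (cx,cy)=(0.8028,-0.5963)
solve A·x = −loads:
  F[0-1] = -2095.8914 N (compression)
  F[0-2] = +2308.3402 N (tension)
  F[1-2] = -2875.4713 N (compression)
  Rx@0 = -505.1000 N
  Ry@0 = +1068.2160 N
  Ry@2 = +1714.6140 N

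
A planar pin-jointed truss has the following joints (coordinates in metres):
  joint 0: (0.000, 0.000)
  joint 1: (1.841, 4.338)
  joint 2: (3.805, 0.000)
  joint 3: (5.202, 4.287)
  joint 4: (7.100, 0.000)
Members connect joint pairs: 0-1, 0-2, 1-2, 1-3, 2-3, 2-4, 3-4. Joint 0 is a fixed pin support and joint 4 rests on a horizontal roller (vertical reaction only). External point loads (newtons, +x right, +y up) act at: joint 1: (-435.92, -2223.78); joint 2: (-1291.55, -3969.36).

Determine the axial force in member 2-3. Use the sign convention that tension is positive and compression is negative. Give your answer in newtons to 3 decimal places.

2533.921

N=5 nodes, M=7 members, R=3 reactions → 2N=10, M+R=10
member 0 (0-1): L=4.7125, (cx,cy)=(0.3907,0.9205)
member 1 (0-2): L=3.8050, (cx,cy)=(1.0000,0.0000)
member 2 (1-2): L=4.7619, (cx,cy)=(0.4124,-0.9110)
member 3 (1-3): L=3.3614, (cx,cy)=(0.9999,-0.0152)
member 4 (2-3): L=4.5089, (cx,cy)=(0.3098,0.9508)
member 5 (2-4): L=3.2950, (cx,cy)=(1.0000,0.0000)
member 6 (3-4): L=4.6884, (cx,cy)=(0.4048,-0.9144)
solve A·x = −loads:
  F[0-1] = -4079.8340 N (compression)
  F[0-2] = -133.6246 N (compression)
  F[1-2] = +1712.5781 N (tension)
  F[1-3] = -1864.4788 N (compression)
  F[2-3] = +2533.9207 N (tension)
  F[2-4] = +1079.1714 N (tension)
  F[3-4] = -2665.7272 N (compression)
  Rx@0 = +1727.4700 N
  Ry@0 = +3755.6227 N
  Ry@4 = +2437.5173 N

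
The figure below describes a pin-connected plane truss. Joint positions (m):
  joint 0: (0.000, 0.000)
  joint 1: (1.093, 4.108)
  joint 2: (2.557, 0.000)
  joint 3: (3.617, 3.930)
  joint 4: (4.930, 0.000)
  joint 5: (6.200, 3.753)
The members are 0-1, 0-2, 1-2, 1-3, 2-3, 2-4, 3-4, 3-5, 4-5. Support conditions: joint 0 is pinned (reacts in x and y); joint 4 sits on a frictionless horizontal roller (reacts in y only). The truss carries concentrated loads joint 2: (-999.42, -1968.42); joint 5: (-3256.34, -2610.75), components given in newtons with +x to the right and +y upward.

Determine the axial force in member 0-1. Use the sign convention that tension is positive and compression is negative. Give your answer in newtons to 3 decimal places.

N=6 nodes, M=9 members, R=3 reactions → 2N=12, M+R=12
member 0 (0-1): L=4.2509, (cx,cy)=(0.2571,0.9664)
member 1 (0-2): L=2.5570, (cx,cy)=(1.0000,0.0000)
member 2 (1-2): L=4.3611, (cx,cy)=(0.3357,-0.9420)
member 3 (1-3): L=2.5303, (cx,cy)=(0.9975,-0.0703)
member 4 (2-3): L=4.0704, (cx,cy)=(0.2604,0.9655)
member 5 (2-4): L=2.3730, (cx,cy)=(1.0000,0.0000)
member 6 (3-4): L=4.1435, (cx,cy)=(0.3169,-0.9485)
member 7 (3-5): L=2.5891, (cx,cy)=(0.9977,-0.0684)
member 8 (4-5): L=3.9621, (cx,cy)=(0.3205,0.9472)
solve A·x = −loads:
  F[0-1] = -2849.6517 N (compression)
  F[0-2] = -3523.0551 N (compression)
  F[1-2] = +3055.1348 N (tension)
  F[1-3] = -1762.6721 N (compression)
  F[2-3] = -941.9243 N (compression)
  F[2-4] = -1252.7447 N (compression)
  F[3-4] = +995.6502 N (tension)
  F[3-5] = -2324.5347 N (compression)
  F[4-5] = -2923.9486 N (compression)
  Rx@0 = +4255.7600 N
  Ry@0 = +2753.8443 N
  Ry@4 = +1825.3257 N

-2849.652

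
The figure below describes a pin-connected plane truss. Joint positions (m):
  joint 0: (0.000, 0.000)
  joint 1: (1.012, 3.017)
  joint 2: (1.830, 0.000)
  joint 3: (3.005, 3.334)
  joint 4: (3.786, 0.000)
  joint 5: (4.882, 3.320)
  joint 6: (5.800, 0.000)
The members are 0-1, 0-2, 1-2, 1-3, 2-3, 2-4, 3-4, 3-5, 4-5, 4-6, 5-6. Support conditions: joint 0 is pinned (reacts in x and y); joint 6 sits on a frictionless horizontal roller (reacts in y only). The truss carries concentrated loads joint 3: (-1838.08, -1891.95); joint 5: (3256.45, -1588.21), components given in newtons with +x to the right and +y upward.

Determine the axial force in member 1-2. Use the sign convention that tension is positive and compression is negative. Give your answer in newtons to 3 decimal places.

334.401

N=7 nodes, M=11 members, R=3 reactions → 2N=14, M+R=14
member 0 (0-1): L=3.1822, (cx,cy)=(0.3180,0.9481)
member 1 (0-2): L=1.8300, (cx,cy)=(1.0000,0.0000)
member 2 (1-2): L=3.1259, (cx,cy)=(0.2617,-0.9652)
member 3 (1-3): L=2.0181, (cx,cy)=(0.9876,0.1571)
member 4 (2-3): L=3.5350, (cx,cy)=(0.3324,0.9431)
member 5 (2-4): L=1.9560, (cx,cy)=(1.0000,0.0000)
member 6 (3-4): L=3.4243, (cx,cy)=(0.2281,-0.9736)
member 7 (3-5): L=1.8771, (cx,cy)=(1.0000,-0.0075)
member 8 (4-5): L=3.4962, (cx,cy)=(0.3135,0.9496)
member 9 (4-6): L=2.0140, (cx,cy)=(1.0000,0.0000)
member 10 (5-6): L=3.4446, (cx,cy)=(0.2665,-0.9638)
solve A·x = −loads:
  F[0-1] = -375.1160 N (compression)
  F[0-2] = +1537.6638 N (tension)
  F[1-2] = +334.4012 N (tension)
  F[1-3] = -209.4003 N (compression)
  F[2-3] = -342.2059 N (compression)
  F[2-4] = +1738.9169 N (tension)
  F[3-4] = -1592.3049 N (compression)
  F[3-5] = +1880.7565 N (tension)
  F[4-5] = +1632.6293 N (tension)
  F[4-6] = +863.9481 N (tension)
  F[5-6] = -3241.7620 N (compression)
  Rx@0 = -1418.3700 N
  Ry@0 = +355.6417 N
  Ry@6 = +3124.5183 N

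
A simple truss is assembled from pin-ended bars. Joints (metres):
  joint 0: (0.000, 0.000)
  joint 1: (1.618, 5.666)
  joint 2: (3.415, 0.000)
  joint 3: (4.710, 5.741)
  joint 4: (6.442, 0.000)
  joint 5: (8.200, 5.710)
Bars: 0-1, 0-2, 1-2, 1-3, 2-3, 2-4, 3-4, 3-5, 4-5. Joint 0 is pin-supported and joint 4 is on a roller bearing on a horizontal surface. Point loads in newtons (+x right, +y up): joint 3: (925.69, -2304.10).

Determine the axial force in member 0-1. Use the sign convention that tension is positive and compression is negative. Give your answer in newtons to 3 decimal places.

213.691

N=6 nodes, M=9 members, R=3 reactions → 2N=12, M+R=12
member 0 (0-1): L=5.8925, (cx,cy)=(0.2746,0.9616)
member 1 (0-2): L=3.4150, (cx,cy)=(1.0000,0.0000)
member 2 (1-2): L=5.9441, (cx,cy)=(0.3023,-0.9532)
member 3 (1-3): L=3.0929, (cx,cy)=(0.9997,0.0242)
member 4 (2-3): L=5.8852, (cx,cy)=(0.2200,0.9755)
member 5 (2-4): L=3.0270, (cx,cy)=(1.0000,0.0000)
member 6 (3-4): L=5.9966, (cx,cy)=(0.2888,-0.9574)
member 7 (3-5): L=3.4901, (cx,cy)=(1.0000,-0.0089)
member 8 (4-5): L=5.9745, (cx,cy)=(0.2943,0.9557)
solve A·x = −loads:
  F[0-1] = +213.6911 N (tension)
  F[0-2] = +867.0133 N (tension)
  F[1-2] = -212.4366 N (compression)
  F[1-3] = +122.9356 N (tension)
  F[2-3] = +207.5841 N (tension)
  F[2-4] = +757.1134 N (tension)
  F[3-4] = -2621.2972 N (compression)
  F[3-5] = +0.0000 N (tension)
  F[4-5] = -0.0000 N (compression)
  Rx@0 = -925.6900 N
  Ry@0 = -205.4774 N
  Ry@4 = +2509.5774 N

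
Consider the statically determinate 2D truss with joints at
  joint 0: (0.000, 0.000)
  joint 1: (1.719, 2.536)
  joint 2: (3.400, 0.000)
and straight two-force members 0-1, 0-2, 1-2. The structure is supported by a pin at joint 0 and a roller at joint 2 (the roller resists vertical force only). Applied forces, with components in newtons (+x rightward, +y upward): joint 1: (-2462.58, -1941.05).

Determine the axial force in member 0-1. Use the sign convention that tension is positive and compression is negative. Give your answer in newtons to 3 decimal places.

-3378.373

N=3 nodes, M=3 members, R=3 reactions → 2N=6, M+R=6
member 0 (0-1): L=3.0637, (cx,cy)=(0.5611,0.8278)
member 1 (0-2): L=3.4000, (cx,cy)=(1.0000,0.0000)
member 2 (1-2): L=3.0425, (cx,cy)=(0.5525,-0.8335)
solve A·x = −loads:
  F[0-1] = -3378.3729 N (compression)
  F[0-2] = -567.0213 N (compression)
  F[1-2] = +1026.2853 N (tension)
  Rx@0 = +2462.5800 N
  Ry@0 = +2796.4729 N
  Ry@2 = -855.4229 N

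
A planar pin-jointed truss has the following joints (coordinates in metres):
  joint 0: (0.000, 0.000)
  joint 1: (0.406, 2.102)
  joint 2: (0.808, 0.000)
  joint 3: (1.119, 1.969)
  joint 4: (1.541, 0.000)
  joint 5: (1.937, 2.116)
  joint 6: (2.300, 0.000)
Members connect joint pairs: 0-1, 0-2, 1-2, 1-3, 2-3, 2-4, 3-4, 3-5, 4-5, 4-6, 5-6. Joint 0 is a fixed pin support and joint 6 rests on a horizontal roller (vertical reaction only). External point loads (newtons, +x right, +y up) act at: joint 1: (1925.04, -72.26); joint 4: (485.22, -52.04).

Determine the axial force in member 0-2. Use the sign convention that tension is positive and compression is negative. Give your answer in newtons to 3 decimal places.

N=7 nodes, M=11 members, R=3 reactions → 2N=14, M+R=14
member 0 (0-1): L=2.1409, (cx,cy)=(0.1896,0.9819)
member 1 (0-2): L=0.8080, (cx,cy)=(1.0000,0.0000)
member 2 (1-2): L=2.1401, (cx,cy)=(0.1878,-0.9822)
member 3 (1-3): L=0.7253, (cx,cy)=(0.9830,-0.1834)
member 4 (2-3): L=1.9934, (cx,cy)=(0.1560,0.9878)
member 5 (2-4): L=0.7330, (cx,cy)=(1.0000,0.0000)
member 6 (3-4): L=2.0137, (cx,cy)=(0.2096,-0.9778)
member 7 (3-5): L=0.8311, (cx,cy)=(0.9842,0.1769)
member 8 (4-5): L=2.1527, (cx,cy)=(0.1840,0.9829)
member 9 (4-6): L=0.7590, (cx,cy)=(1.0000,0.0000)
member 10 (5-6): L=2.1469, (cx,cy)=(0.1691,-0.9856)
solve A·x = −loads:
  F[0-1] = +1713.7409 N (tension)
  F[0-2] = +2085.2588 N (tension)
  F[1-2] = -1537.6885 N (compression)
  F[1-3] = -1333.8131 N (compression)
  F[2-3] = +1529.0398 N (tension)
  F[2-4] = +1557.8645 N (tension)
  F[3-4] = -1918.0197 N (compression)
  F[3-5] = -681.4424 N (compression)
  F[4-5] = +1960.9332 N (tension)
  F[4-6] = +309.9810 N (tension)
  F[5-6] = -1833.3373 N (compression)
  Rx@0 = -2410.2600 N
  Ry@0 = -1682.6414 N
  Ry@6 = +1806.9414 N

2085.259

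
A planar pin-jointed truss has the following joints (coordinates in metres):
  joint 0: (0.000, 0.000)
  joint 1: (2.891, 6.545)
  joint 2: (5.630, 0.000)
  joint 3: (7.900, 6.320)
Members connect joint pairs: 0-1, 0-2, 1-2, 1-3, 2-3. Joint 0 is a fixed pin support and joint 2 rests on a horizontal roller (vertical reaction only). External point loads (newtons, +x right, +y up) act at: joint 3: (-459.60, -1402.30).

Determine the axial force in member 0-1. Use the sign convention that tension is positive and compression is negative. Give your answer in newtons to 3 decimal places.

N=4 nodes, M=5 members, R=3 reactions → 2N=8, M+R=8
member 0 (0-1): L=7.1551, (cx,cy)=(0.4040,0.9147)
member 1 (0-2): L=5.6300, (cx,cy)=(1.0000,0.0000)
member 2 (1-2): L=7.0950, (cx,cy)=(0.3860,-0.9225)
member 3 (1-3): L=5.0141, (cx,cy)=(0.9990,-0.0449)
member 4 (2-3): L=6.7153, (cx,cy)=(0.3380,0.9411)
solve A·x = −loads:
  F[0-1] = +54.0875 N (tension)
  F[0-2] = -481.4540 N (compression)
  F[1-2] = -55.7456 N (compression)
  F[1-3] = +43.4181 N (tension)
  F[2-3] = -1487.9409 N (compression)
  Rx@0 = +459.6000 N
  Ry@0 = -49.4758 N
  Ry@2 = +1451.7758 N

54.088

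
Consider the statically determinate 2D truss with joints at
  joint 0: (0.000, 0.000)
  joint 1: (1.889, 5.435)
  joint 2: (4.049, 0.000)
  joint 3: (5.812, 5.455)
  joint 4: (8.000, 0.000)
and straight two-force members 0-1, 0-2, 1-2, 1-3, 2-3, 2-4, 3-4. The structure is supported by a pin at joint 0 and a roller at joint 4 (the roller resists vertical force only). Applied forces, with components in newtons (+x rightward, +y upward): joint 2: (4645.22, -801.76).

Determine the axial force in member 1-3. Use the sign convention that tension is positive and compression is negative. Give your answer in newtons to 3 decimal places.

N=5 nodes, M=7 members, R=3 reactions → 2N=10, M+R=10
member 0 (0-1): L=5.7539, (cx,cy)=(0.3283,0.9446)
member 1 (0-2): L=4.0490, (cx,cy)=(1.0000,0.0000)
member 2 (1-2): L=5.8485, (cx,cy)=(0.3693,-0.9293)
member 3 (1-3): L=3.9231, (cx,cy)=(1.0000,0.0051)
member 4 (2-3): L=5.7328, (cx,cy)=(0.3075,0.9515)
member 5 (2-4): L=3.9510, (cx,cy)=(1.0000,0.0000)
member 6 (3-4): L=5.8774, (cx,cy)=(0.3723,-0.9281)
solve A·x = −loads:
  F[0-1] = -419.2040 N (compression)
  F[0-2] = +4782.8439 N (tension)
  F[1-2] = +424.4791 N (tension)
  F[1-3] = -294.3989 N (compression)
  F[2-3] = +428.0346 N (tension)
  F[2-4] = +162.7626 N (tension)
  F[3-4] = -437.2160 N (compression)
  Rx@0 = -4645.2200 N
  Ry@0 = +395.9692 N
  Ry@4 = +405.7908 N

-294.399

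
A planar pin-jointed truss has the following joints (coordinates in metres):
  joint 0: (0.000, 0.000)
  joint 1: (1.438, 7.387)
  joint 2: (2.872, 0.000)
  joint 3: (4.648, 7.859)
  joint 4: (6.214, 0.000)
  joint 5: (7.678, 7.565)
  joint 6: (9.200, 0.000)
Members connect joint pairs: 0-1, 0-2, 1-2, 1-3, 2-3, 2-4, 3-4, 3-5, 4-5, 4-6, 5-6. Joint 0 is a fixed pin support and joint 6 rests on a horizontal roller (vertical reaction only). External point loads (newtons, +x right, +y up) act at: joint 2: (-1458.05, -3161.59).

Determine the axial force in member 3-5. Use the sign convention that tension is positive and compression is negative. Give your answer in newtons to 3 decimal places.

-384.183

N=7 nodes, M=11 members, R=3 reactions → 2N=14, M+R=14
member 0 (0-1): L=7.5257, (cx,cy)=(0.1911,0.9816)
member 1 (0-2): L=2.8720, (cx,cy)=(1.0000,0.0000)
member 2 (1-2): L=7.5249, (cx,cy)=(0.1906,-0.9817)
member 3 (1-3): L=3.2445, (cx,cy)=(0.9894,0.1455)
member 4 (2-3): L=8.0572, (cx,cy)=(0.2204,0.9754)
member 5 (2-4): L=3.3420, (cx,cy)=(1.0000,0.0000)
member 6 (3-4): L=8.0135, (cx,cy)=(0.1954,-0.9807)
member 7 (3-5): L=3.0442, (cx,cy)=(0.9953,-0.0966)
member 8 (4-5): L=7.7054, (cx,cy)=(0.1900,0.9818)
member 9 (4-6): L=2.9860, (cx,cy)=(1.0000,0.0000)
member 10 (5-6): L=7.7166, (cx,cy)=(0.1972,-0.9804)
solve A·x = −loads:
  F[0-1] = -2215.4446 N (compression)
  F[0-2] = -1034.7240 N (compression)
  F[1-2] = +2092.0946 N (tension)
  F[1-3] = -830.8497 N (compression)
  F[2-3] = +1135.7702 N (tension)
  F[2-4] = +571.6591 N (tension)
  F[3-4] = -968.5367 N (compression)
  F[3-5] = -384.1833 N (compression)
  F[4-5] = +967.4862 N (tension)
  F[4-6] = +198.5674 N (tension)
  F[5-6] = -1006.7426 N (compression)
  Rx@0 = +1458.0500 N
  Ry@0 = +2174.6241 N
  Ry@6 = +986.9659 N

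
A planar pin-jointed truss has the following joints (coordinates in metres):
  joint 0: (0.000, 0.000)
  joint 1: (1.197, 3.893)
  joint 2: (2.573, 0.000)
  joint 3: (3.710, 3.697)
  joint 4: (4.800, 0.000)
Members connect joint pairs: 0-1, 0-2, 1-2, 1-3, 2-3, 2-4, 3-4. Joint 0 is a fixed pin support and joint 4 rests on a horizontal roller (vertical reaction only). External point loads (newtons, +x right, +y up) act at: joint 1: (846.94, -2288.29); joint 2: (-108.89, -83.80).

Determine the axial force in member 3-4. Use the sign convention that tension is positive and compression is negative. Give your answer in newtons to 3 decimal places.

-1357.896

N=5 nodes, M=7 members, R=3 reactions → 2N=10, M+R=10
member 0 (0-1): L=4.0729, (cx,cy)=(0.2939,0.9558)
member 1 (0-2): L=2.5730, (cx,cy)=(1.0000,0.0000)
member 2 (1-2): L=4.1290, (cx,cy)=(0.3333,-0.9428)
member 3 (1-3): L=2.5206, (cx,cy)=(0.9970,-0.0778)
member 4 (2-3): L=3.8679, (cx,cy)=(0.2940,0.9558)
member 5 (2-4): L=2.2270, (cx,cy)=(1.0000,0.0000)
member 6 (3-4): L=3.8543, (cx,cy)=(0.2828,-0.9592)
solve A·x = −loads:
  F[0-1] = -1119.0437 N (compression)
  F[0-2] = +1066.9325 N (tension)
  F[1-2] = -1229.1683 N (compression)
  F[1-3] = -768.5281 N (compression)
  F[2-3] = +1300.1499 N (tension)
  F[2-4] = +384.0109 N (tension)
  F[3-4] = -1357.8964 N (compression)
  Rx@0 = -738.0500 N
  Ry@0 = +1069.6238 N
  Ry@4 = +1302.4662 N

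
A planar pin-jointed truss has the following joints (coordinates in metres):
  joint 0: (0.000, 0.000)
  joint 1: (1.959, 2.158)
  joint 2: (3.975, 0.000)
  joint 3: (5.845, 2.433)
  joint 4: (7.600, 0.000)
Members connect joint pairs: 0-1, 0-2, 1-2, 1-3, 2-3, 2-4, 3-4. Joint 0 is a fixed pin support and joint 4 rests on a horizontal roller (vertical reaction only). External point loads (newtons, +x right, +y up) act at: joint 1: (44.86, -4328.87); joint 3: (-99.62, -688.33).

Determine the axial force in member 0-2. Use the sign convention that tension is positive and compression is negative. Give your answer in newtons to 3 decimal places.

N=5 nodes, M=7 members, R=3 reactions → 2N=10, M+R=10
member 0 (0-1): L=2.9146, (cx,cy)=(0.6721,0.7404)
member 1 (0-2): L=3.9750, (cx,cy)=(1.0000,0.0000)
member 2 (1-2): L=2.9532, (cx,cy)=(0.6827,-0.7307)
member 3 (1-3): L=3.8957, (cx,cy)=(0.9975,0.0706)
member 4 (2-3): L=3.0686, (cx,cy)=(0.6094,0.7929)
member 5 (2-4): L=3.6250, (cx,cy)=(1.0000,0.0000)
member 6 (3-4): L=2.9999, (cx,cy)=(0.5850,-0.8110)
solve A·x = −loads:
  F[0-1] = -4580.0289 N (compression)
  F[0-2] = +3023.6753 N (tension)
  F[1-2] = -1487.3840 N (compression)
  F[1-3] = -2113.1953 N (compression)
  F[2-3] = +1370.8376 N (tension)
  F[2-4] = +1172.9212 N (tension)
  F[3-4] = -2004.9393 N (compression)
  Rx@0 = +54.7600 N
  Ry@0 = +3391.1503 N
  Ry@4 = +1626.0497 N

3023.675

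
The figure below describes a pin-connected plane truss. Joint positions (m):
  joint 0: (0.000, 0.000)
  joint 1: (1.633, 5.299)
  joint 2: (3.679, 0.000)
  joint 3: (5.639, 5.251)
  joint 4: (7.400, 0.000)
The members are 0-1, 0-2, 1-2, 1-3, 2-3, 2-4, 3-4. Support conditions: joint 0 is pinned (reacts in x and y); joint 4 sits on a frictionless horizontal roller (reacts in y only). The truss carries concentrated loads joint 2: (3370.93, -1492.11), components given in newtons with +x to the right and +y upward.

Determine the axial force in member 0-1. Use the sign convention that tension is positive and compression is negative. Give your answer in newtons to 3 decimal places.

N=5 nodes, M=7 members, R=3 reactions → 2N=10, M+R=10
member 0 (0-1): L=5.5449, (cx,cy)=(0.2945,0.9557)
member 1 (0-2): L=3.6790, (cx,cy)=(1.0000,0.0000)
member 2 (1-2): L=5.6803, (cx,cy)=(0.3602,-0.9329)
member 3 (1-3): L=4.0063, (cx,cy)=(0.9999,-0.0120)
member 4 (2-3): L=5.6049, (cx,cy)=(0.3497,0.9369)
member 5 (2-4): L=3.7210, (cx,cy)=(1.0000,0.0000)
member 6 (3-4): L=5.5384, (cx,cy)=(0.3180,-0.9481)
solve A·x = −loads:
  F[0-1] = -785.1088 N (compression)
  F[0-2] = +3602.1477 N (tension)
  F[1-2] = +810.9961 N (tension)
  F[1-3] = -523.3711 N (compression)
  F[2-3] = +785.1199 N (tension)
  F[2-4] = +248.7804 N (tension)
  F[3-4] = -782.4254 N (compression)
  Rx@0 = -3370.9300 N
  Ry@0 = +750.2894 N
  Ry@4 = +741.8206 N

-785.109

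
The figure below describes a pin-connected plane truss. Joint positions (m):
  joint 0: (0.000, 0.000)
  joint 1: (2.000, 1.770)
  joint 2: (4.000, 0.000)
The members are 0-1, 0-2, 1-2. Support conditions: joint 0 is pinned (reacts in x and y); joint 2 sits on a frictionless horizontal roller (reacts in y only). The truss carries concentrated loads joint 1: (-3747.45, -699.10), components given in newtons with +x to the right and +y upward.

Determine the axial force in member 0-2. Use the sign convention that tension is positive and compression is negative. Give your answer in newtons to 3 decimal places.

-1478.753

N=3 nodes, M=3 members, R=3 reactions → 2N=6, M+R=6
member 0 (0-1): L=2.6707, (cx,cy)=(0.7489,0.6627)
member 1 (0-2): L=4.0000, (cx,cy)=(1.0000,0.0000)
member 2 (1-2): L=2.6707, (cx,cy)=(0.7489,-0.6627)
solve A·x = −loads:
  F[0-1] = -3029.5597 N (compression)
  F[0-2] = -1478.7532 N (compression)
  F[1-2] = +1974.6893 N (tension)
  Rx@0 = +3747.4500 N
  Ry@0 = +2007.7966 N
  Ry@2 = -1308.6966 N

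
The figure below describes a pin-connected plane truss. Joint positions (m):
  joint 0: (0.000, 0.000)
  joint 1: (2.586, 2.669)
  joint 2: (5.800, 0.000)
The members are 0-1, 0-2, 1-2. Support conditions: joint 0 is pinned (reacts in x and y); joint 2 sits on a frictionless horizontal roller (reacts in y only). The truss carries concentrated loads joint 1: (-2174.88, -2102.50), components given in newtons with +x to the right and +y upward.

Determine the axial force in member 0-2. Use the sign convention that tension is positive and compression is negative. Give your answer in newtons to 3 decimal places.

N=3 nodes, M=3 members, R=3 reactions → 2N=6, M+R=6
member 0 (0-1): L=3.7163, (cx,cy)=(0.6959,0.7182)
member 1 (0-2): L=5.8000, (cx,cy)=(1.0000,0.0000)
member 2 (1-2): L=4.1777, (cx,cy)=(0.7693,-0.6389)
solve A·x = −loads:
  F[0-1] = -3015.7870 N (compression)
  F[0-2] = -76.3398 N (compression)
  F[1-2] = +99.2303 N (tension)
  Rx@0 = +2174.8800 N
  Ry@0 = +2165.8948 N
  Ry@2 = -63.3948 N

-76.340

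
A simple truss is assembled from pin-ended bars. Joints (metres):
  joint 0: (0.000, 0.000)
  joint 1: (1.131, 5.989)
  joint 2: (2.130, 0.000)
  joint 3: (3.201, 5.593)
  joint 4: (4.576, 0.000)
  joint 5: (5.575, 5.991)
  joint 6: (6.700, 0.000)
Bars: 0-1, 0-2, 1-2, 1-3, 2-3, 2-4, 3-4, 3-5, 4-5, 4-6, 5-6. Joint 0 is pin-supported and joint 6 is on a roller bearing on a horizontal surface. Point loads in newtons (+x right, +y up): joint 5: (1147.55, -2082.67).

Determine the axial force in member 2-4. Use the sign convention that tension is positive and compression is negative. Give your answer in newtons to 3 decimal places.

N=7 nodes, M=11 members, R=3 reactions → 2N=14, M+R=14
member 0 (0-1): L=6.0949, (cx,cy)=(0.1856,0.9826)
member 1 (0-2): L=2.1300, (cx,cy)=(1.0000,0.0000)
member 2 (1-2): L=6.0717, (cx,cy)=(0.1645,-0.9864)
member 3 (1-3): L=2.1075, (cx,cy)=(0.9822,-0.1879)
member 4 (2-3): L=5.6946, (cx,cy)=(0.1881,0.9822)
member 5 (2-4): L=2.4460, (cx,cy)=(1.0000,0.0000)
member 6 (3-4): L=5.7595, (cx,cy)=(0.2387,-0.9711)
member 7 (3-5): L=2.4071, (cx,cy)=(0.9862,0.1653)
member 8 (4-5): L=6.0737, (cx,cy)=(0.1645,0.9864)
member 9 (4-6): L=2.1240, (cx,cy)=(1.0000,0.0000)
member 10 (5-6): L=6.0957, (cx,cy)=(0.1846,-0.9828)
solve A·x = −loads:
  F[0-1] = +688.3689 N (tension)
  F[0-2] = +1019.8119 N (tension)
  F[1-2] = -733.9544 N (compression)
  F[1-3] = +253.0038 N (tension)
  F[2-3] = +737.1053 N (tension)
  F[2-4] = +760.4235 N (tension)
  F[3-4] = -604.7932 N (compression)
  F[3-5] = +538.9291 N (tension)
  F[4-5] = +595.4147 N (tension)
  F[4-6] = +518.1053 N (tension)
  F[5-6] = -2807.3071 N (compression)
  Rx@0 = -1147.5500 N
  Ry@0 = -676.4132 N
  Ry@6 = +2759.0832 N

760.423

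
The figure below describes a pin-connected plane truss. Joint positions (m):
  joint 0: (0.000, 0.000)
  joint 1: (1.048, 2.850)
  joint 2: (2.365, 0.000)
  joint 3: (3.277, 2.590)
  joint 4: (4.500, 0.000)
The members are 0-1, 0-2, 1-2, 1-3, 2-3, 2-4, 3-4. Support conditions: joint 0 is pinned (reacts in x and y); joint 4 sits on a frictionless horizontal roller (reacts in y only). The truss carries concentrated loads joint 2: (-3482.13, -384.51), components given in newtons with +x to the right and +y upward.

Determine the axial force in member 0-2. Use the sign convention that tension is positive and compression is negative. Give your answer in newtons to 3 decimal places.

-3415.047

N=5 nodes, M=7 members, R=3 reactions → 2N=10, M+R=10
member 0 (0-1): L=3.0366, (cx,cy)=(0.3451,0.9386)
member 1 (0-2): L=2.3650, (cx,cy)=(1.0000,0.0000)
member 2 (1-2): L=3.1396, (cx,cy)=(0.4195,-0.9078)
member 3 (1-3): L=2.2441, (cx,cy)=(0.9933,-0.1159)
member 4 (2-3): L=2.7459, (cx,cy)=(0.3321,0.9432)
member 5 (2-4): L=2.1350, (cx,cy)=(1.0000,0.0000)
member 6 (3-4): L=2.8642, (cx,cy)=(0.4270,-0.9043)
solve A·x = −loads:
  F[0-1] = -194.3715 N (compression)
  F[0-2] = -3415.0475 N (compression)
  F[1-2] = +221.5254 N (tension)
  F[1-3] = -161.0934 N (compression)
  F[2-3] = +194.4562 N (tension)
  F[2-4] = +95.4230 N (tension)
  F[3-4] = -223.4780 N (compression)
  Rx@0 = +3482.1300 N
  Ry@0 = +182.4286 N
  Ry@4 = +202.0814 N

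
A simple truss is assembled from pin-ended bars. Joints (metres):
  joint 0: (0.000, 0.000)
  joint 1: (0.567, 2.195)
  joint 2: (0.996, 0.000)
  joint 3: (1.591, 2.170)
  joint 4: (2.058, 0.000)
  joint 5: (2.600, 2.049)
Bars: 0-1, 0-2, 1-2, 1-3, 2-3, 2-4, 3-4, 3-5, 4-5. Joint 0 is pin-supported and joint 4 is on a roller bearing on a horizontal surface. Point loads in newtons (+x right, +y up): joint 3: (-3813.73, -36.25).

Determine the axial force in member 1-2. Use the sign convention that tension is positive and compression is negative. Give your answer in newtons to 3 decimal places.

N=6 nodes, M=9 members, R=3 reactions → 2N=12, M+R=12
member 0 (0-1): L=2.2670, (cx,cy)=(0.2501,0.9682)
member 1 (0-2): L=0.9960, (cx,cy)=(1.0000,0.0000)
member 2 (1-2): L=2.2365, (cx,cy)=(0.1918,-0.9814)
member 3 (1-3): L=1.0243, (cx,cy)=(0.9997,-0.0244)
member 4 (2-3): L=2.2501, (cx,cy)=(0.2644,0.9644)
member 5 (2-4): L=1.0620, (cx,cy)=(1.0000,0.0000)
member 6 (3-4): L=2.2197, (cx,cy)=(0.2104,-0.9776)
member 7 (3-5): L=1.0162, (cx,cy)=(0.9929,-0.1191)
member 8 (4-5): L=2.1195, (cx,cy)=(0.2557,0.9667)
solve A·x = −loads:
  F[0-1] = -4161.7720 N (compression)
  F[0-2] = -2772.8508 N (compression)
  F[1-2] = +4151.4468 N (tension)
  F[1-3] = -1837.7364 N (compression)
  F[2-3] = -4224.7431 N (compression)
  F[2-4] = -859.3781 N (compression)
  F[3-4] = +4084.6814 N (tension)
  F[3-5] = -0.0000 N (compression)
  F[4-5] = +0.0000 N (tension)
  Rx@0 = +3813.7300 N
  Ry@0 = +4029.5058 N
  Ry@4 = -3993.2558 N

4151.447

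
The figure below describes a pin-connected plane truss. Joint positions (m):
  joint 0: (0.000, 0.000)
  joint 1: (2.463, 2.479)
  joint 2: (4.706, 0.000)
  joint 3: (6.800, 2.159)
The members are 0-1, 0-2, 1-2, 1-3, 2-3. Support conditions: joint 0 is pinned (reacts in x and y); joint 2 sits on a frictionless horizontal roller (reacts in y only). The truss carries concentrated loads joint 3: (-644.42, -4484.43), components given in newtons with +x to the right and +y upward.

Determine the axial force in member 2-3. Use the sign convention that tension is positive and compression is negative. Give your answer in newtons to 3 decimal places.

-5891.811

N=4 nodes, M=5 members, R=3 reactions → 2N=8, M+R=8
member 0 (0-1): L=3.4945, (cx,cy)=(0.7048,0.7094)
member 1 (0-2): L=4.7060, (cx,cy)=(1.0000,0.0000)
member 2 (1-2): L=3.3431, (cx,cy)=(0.6709,-0.7415)
member 3 (1-3): L=4.3488, (cx,cy)=(0.9973,-0.0736)
member 4 (2-3): L=3.0077, (cx,cy)=(0.6962,0.7178)
solve A·x = −loads:
  F[0-1] = +2396.0857 N (tension)
  F[0-2] = -2333.2143 N (compression)
  F[1-2] = -2636.3050 N (compression)
  F[1-3] = +3466.9665 N (tension)
  F[2-3] = -5891.8106 N (compression)
  Rx@0 = +644.4200 N
  Ry@0 = -1699.7649 N
  Ry@2 = +6184.1949 N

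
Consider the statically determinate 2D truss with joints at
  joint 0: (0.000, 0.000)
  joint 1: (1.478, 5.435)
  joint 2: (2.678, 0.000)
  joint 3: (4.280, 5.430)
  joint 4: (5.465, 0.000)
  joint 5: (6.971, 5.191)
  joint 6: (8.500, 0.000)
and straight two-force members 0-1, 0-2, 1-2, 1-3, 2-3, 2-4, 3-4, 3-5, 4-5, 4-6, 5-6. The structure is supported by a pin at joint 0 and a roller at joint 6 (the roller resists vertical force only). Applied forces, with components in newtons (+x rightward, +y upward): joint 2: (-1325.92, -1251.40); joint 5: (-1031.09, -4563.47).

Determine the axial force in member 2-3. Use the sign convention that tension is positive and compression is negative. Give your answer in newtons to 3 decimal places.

N=7 nodes, M=11 members, R=3 reactions → 2N=14, M+R=14
member 0 (0-1): L=5.6324, (cx,cy)=(0.2624,0.9650)
member 1 (0-2): L=2.6780, (cx,cy)=(1.0000,0.0000)
member 2 (1-2): L=5.5659, (cx,cy)=(0.2156,-0.9765)
member 3 (1-3): L=2.8020, (cx,cy)=(1.0000,-0.0018)
member 4 (2-3): L=5.6614, (cx,cy)=(0.2830,0.9591)
member 5 (2-4): L=2.7870, (cx,cy)=(1.0000,0.0000)
member 6 (3-4): L=5.5578, (cx,cy)=(0.2132,-0.9770)
member 7 (3-5): L=2.7016, (cx,cy)=(0.9961,-0.0885)
member 8 (4-5): L=5.4050, (cx,cy)=(0.2786,0.9604)
member 9 (4-6): L=3.0350, (cx,cy)=(1.0000,0.0000)
member 10 (5-6): L=5.4115, (cx,cy)=(0.2825,-0.9593)
solve A·x = −loads:
  F[0-1] = -2391.5241 N (compression)
  F[0-2] = -1729.4472 N (compression)
  F[1-2] = +2365.3744 N (tension)
  F[1-3] = -1137.5361 N (compression)
  F[2-3] = -1103.4447 N (compression)
  F[2-4] = +418.6855 N (tension)
  F[3-4] = +1236.9432 N (tension)
  F[3-5] = -1720.2538 N (compression)
  F[4-5] = -1258.3317 N (compression)
  F[4-6] = +1033.0261 N (tension)
  F[5-6] = -3656.1282 N (compression)
  Rx@0 = +2357.0100 N
  Ry@0 = +2307.7158 N
  Ry@6 = +3507.1542 N

-1103.445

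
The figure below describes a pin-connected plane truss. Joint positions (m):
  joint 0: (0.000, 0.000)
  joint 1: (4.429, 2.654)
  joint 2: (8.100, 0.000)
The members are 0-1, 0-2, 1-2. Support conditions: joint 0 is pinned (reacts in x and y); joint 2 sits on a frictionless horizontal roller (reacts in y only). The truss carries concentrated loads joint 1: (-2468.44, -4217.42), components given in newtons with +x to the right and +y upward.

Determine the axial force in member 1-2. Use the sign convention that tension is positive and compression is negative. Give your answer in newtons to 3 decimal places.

-2555.531

N=3 nodes, M=3 members, R=3 reactions → 2N=6, M+R=6
member 0 (0-1): L=5.1633, (cx,cy)=(0.8578,0.5140)
member 1 (0-2): L=8.1000, (cx,cy)=(1.0000,0.0000)
member 2 (1-2): L=4.5299, (cx,cy)=(0.8104,-0.5859)
solve A·x = −loads:
  F[0-1] = -5292.0440 N (compression)
  F[0-2] = +2070.9870 N (tension)
  F[1-2] = -2555.5313 N (compression)
  Rx@0 = +2468.4400 N
  Ry@0 = +2720.1714 N
  Ry@2 = +1497.2486 N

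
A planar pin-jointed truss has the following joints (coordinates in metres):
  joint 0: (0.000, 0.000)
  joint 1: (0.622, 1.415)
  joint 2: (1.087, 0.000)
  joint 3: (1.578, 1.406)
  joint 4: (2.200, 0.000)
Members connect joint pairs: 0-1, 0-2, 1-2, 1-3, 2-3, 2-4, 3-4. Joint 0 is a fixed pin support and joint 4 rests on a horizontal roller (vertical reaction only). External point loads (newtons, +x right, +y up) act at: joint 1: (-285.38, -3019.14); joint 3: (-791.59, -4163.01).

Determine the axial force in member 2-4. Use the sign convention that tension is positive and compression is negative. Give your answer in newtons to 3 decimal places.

N=5 nodes, M=7 members, R=3 reactions → 2N=10, M+R=10
member 0 (0-1): L=1.5457, (cx,cy)=(0.4024,0.9155)
member 1 (0-2): L=1.0870, (cx,cy)=(1.0000,0.0000)
member 2 (1-2): L=1.4894, (cx,cy)=(0.3122,-0.9500)
member 3 (1-3): L=0.9560, (cx,cy)=(1.0000,-0.0094)
member 4 (2-3): L=1.4893, (cx,cy)=(0.3297,0.9441)
member 5 (2-4): L=1.1130, (cx,cy)=(1.0000,0.0000)
member 6 (3-4): L=1.5374, (cx,cy)=(0.4046,-0.9145)
solve A·x = −loads:
  F[0-1] = -4404.3442 N (compression)
  F[0-2] = +695.3970 N (tension)
  F[1-2] = +1084.2304 N (tension)
  F[1-3] = -1825.5609 N (compression)
  F[2-3] = -1091.0397 N (compression)
  F[2-4] = +1393.5974 N (tension)
  F[3-4] = -3444.6490 N (compression)
  Rx@0 = +1076.9700 N
  Ry@0 = +4031.9924 N
  Ry@4 = +3150.1576 N

1393.597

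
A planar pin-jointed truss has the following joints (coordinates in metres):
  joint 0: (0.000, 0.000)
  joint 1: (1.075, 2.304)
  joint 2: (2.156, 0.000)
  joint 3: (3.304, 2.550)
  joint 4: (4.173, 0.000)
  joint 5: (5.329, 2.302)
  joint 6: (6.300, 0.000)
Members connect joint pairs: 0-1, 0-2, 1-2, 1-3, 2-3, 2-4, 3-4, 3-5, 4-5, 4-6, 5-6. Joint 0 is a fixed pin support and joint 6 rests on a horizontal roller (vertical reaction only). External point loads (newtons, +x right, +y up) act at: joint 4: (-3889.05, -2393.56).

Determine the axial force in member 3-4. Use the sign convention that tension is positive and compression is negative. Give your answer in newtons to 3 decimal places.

1032.305

N=7 nodes, M=11 members, R=3 reactions → 2N=14, M+R=14
member 0 (0-1): L=2.5424, (cx,cy)=(0.4228,0.9062)
member 1 (0-2): L=2.1560, (cx,cy)=(1.0000,0.0000)
member 2 (1-2): L=2.5450, (cx,cy)=(0.4248,-0.9053)
member 3 (1-3): L=2.2425, (cx,cy)=(0.9940,0.1097)
member 4 (2-3): L=2.7965, (cx,cy)=(0.4105,0.9119)
member 5 (2-4): L=2.0170, (cx,cy)=(1.0000,0.0000)
member 6 (3-4): L=2.6940, (cx,cy)=(0.3226,-0.9465)
member 7 (3-5): L=2.0401, (cx,cy)=(0.9926,-0.1216)
member 8 (4-5): L=2.5760, (cx,cy)=(0.4488,0.8936)
member 9 (4-6): L=2.1270, (cx,cy)=(1.0000,0.0000)
member 10 (5-6): L=2.4984, (cx,cy)=(0.3886,-0.9214)
solve A·x = −loads:
  F[0-1] = -891.7453 N (compression)
  F[0-2] = -3512.0015 N (compression)
  F[1-2] = +804.9893 N (tension)
  F[1-3] = -723.3379 N (compression)
  F[2-3] = -799.2099 N (compression)
  F[2-4] = -2841.9911 N (compression)
  F[3-4] = +1032.3053 N (tension)
  F[3-5] = -1390.3586 N (compression)
  F[4-5] = +1585.0011 N (tension)
  F[4-6] = +668.7535 N (tension)
  F[5-6] = -1720.7203 N (compression)
  Rx@0 = +3889.0500 N
  Ry@0 = +808.1114 N
  Ry@6 = +1585.4486 N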